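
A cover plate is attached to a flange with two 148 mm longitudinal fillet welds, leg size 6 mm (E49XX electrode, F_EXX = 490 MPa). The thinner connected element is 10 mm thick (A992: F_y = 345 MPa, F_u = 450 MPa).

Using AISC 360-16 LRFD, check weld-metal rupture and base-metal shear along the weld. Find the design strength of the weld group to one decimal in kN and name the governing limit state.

Weld metal: throat = 0.707×6 = 4.242 mm, L = 2×148 = 296 mm. φR_n = 0.75 × 0.6 × 490 × 4.242 × 296 = 276.9 kN.
Base metal shear (10 mm plate): yield φR_n = 1.0×0.6×345×10×296 = 612.7 kN; rupture φR_n = 0.75×0.6×450×10×296 = 599.4 kN; take 599.4 kN (rupture).
Governing: min(276.9, 599.4) = 276.9 kN → weld metal.

276.9 kN (weld metal governs)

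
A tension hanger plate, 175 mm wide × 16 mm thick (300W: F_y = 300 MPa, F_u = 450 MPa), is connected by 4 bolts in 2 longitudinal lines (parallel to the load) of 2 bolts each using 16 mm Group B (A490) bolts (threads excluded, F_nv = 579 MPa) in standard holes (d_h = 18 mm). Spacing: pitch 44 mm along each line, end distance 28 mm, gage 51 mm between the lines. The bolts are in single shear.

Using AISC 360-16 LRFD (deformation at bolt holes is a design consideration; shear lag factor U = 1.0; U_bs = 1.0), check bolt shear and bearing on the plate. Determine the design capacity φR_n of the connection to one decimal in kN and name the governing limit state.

Bolt shear: A_b = π(16)²/4 = 201.06 mm². φR_n = 0.75 × 579 × 201.06 × 4 × 1 = 349.2 kN.
Bearing (16 mm plate, F_u = 450 MPa): end bolts L_c = 28 − 18/2 = 19, R_n = min(1.2×19×16×450, 2.4×16×16×450) = 164.16 kN/bolt; interior L_c = 44 − 18 = 26, R_n = 224.64 kN/bolt. φR_n = 0.75 × (2×164.16 + 2×224.64) = 583.2 kN.
Governing: min(349.2, 583.2) = 349.2 kN → bolt shear.

349.2 kN (bolt shear governs)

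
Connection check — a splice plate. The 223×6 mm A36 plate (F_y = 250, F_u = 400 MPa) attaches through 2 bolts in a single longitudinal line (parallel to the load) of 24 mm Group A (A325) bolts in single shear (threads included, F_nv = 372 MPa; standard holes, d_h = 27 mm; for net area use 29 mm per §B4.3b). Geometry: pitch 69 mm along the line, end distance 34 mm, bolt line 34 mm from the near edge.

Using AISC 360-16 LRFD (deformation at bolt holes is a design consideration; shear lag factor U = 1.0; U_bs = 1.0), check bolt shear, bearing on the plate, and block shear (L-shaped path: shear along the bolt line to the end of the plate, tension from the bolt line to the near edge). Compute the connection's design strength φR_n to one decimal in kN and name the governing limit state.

Bolt shear: A_b = π(24)²/4 = 452.39 mm². φR_n = 0.75 × 372 × 452.39 × 2 × 1 = 252.4 kN.
Bearing (6 mm plate, F_u = 400 MPa): end bolts L_c = 34 − 27/2 = 20.5, R_n = min(1.2×20.5×6×400, 2.4×24×6×400) = 59.04 kN/bolt; interior L_c = 69 − 27 = 42, R_n = 120.96 kN/bolt. φR_n = 0.75 × (1×59.04 + 1×120.96) = 135.0 kN.
Block shear: shear path 1×[34+1×69] = 1×103 mm, A_gv = 618, A_nv = 1×(103 − 1.5×29)×6 = 357 mm²; tension to near edge: (34 − 0.5×29)×6 = 117 mm². R_n = min(0.6×400×357, 0.6×250×618) + 1.0×400×117 = min(85.68, 92.7) + 46.8 = 132.48 kN. φR_n = 0.75 × 132.48 = 99.4 kN.
Governing: min(252.4, 135.0, 99.4) = 99.4 kN → block shear.

99.4 kN (block shear governs)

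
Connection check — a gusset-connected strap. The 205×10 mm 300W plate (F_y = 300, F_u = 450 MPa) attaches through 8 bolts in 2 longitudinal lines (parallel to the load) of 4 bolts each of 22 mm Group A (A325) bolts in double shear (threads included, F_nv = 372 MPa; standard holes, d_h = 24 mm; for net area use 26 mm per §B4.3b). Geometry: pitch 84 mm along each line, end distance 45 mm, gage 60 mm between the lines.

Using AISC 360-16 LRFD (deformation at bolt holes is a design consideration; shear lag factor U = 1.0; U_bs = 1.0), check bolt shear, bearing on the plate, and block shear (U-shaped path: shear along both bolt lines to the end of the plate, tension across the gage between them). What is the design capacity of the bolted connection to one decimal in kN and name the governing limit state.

Bolt shear: A_b = π(22)²/4 = 380.13 mm². φR_n = 0.75 × 372 × 380.13 × 8 × 2 = 1696.9 kN.
Bearing (10 mm plate, F_u = 450 MPa): end bolts L_c = 45 − 24/2 = 33, R_n = min(1.2×33×10×450, 2.4×22×10×450) = 178.2 kN/bolt; interior L_c = 84 − 24 = 60, R_n = 237.6 kN/bolt. φR_n = 0.75 × (2×178.2 + 6×237.6) = 1336.5 kN.
Block shear: shear path 2×[45+3×84] = 2×297 mm, A_gv = 5940, A_nv = 2×(297 − 3.5×26)×10 = 4120 mm²; tension across gage: (60 − 1×26)×10 = 340 mm². R_n = min(0.6×450×4120, 0.6×300×5940) + 1.0×450×340 = min(1112.4, 1069.2) + 153 = 1222.2 kN. φR_n = 0.75 × 1222.2 = 916.7 kN.
Governing: min(1696.9, 1336.5, 916.7) = 916.7 kN → block shear.

916.7 kN (block shear governs)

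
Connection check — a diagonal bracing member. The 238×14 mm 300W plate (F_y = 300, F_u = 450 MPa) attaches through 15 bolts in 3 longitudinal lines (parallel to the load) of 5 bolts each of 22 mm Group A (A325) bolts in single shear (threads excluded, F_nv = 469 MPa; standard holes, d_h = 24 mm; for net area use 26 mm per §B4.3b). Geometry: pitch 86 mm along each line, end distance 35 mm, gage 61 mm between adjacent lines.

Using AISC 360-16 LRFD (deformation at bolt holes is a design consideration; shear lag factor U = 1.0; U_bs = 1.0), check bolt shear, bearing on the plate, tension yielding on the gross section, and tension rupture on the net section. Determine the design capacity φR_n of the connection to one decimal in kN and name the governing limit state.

Bolt shear: A_b = π(22)²/4 = 380.13 mm². φR_n = 0.75 × 469 × 380.13 × 15 × 1 = 2005.7 kN.
Bearing (14 mm plate, F_u = 450 MPa): end bolts L_c = 35 − 24/2 = 23, R_n = min(1.2×23×14×450, 2.4×22×14×450) = 173.88 kN/bolt; interior L_c = 86 − 24 = 62, R_n = 332.64 kN/bolt. φR_n = 0.75 × (3×173.88 + 12×332.64) = 3385.0 kN.
Tension yield (gross): A_g = 238×14 = 3332 mm². φR_n = 0.90 × 300 × 3332 = 899.6 kN.
Tension rupture (net): A_n = (238 − 3×26)×14 = 2240 mm² (U = 1.0, A_e = A_n). φR_n = 0.75 × 450 × 2240 = 756.0 kN.
Governing: min(2005.7, 3385.0, 899.6, 756.0) = 756.0 kN → net-section rupture.

756.0 kN (net-section rupture governs)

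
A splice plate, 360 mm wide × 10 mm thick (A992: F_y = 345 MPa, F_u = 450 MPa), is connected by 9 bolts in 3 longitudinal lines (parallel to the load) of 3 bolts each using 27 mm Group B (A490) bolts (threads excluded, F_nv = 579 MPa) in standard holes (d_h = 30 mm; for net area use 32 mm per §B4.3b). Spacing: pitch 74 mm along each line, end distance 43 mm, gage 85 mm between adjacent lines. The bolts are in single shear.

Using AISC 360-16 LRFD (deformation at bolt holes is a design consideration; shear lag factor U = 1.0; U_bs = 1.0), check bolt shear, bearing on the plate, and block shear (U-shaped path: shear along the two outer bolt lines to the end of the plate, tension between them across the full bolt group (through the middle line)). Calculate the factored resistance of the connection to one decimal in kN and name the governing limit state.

Bolt shear: A_b = π(27)²/4 = 572.56 mm². φR_n = 0.75 × 579 × 572.56 × 9 × 1 = 2237.7 kN.
Bearing (10 mm plate, F_u = 450 MPa): end bolts L_c = 43 − 30/2 = 28, R_n = min(1.2×28×10×450, 2.4×27×10×450) = 151.2 kN/bolt; interior L_c = 74 − 30 = 44, R_n = 237.6 kN/bolt. φR_n = 0.75 × (3×151.2 + 6×237.6) = 1409.4 kN.
Block shear: shear path 2×[43+2×74] = 2×191 mm, A_gv = 3820, A_nv = 2×(191 − 2.5×32)×10 = 2220 mm²; tension across gage: (170 − 2×32)×10 = 1060 mm². R_n = min(0.6×450×2220, 0.6×345×3820) + 1.0×450×1060 = min(599.4, 790.74) + 477 = 1076.4 kN. φR_n = 0.75 × 1076.4 = 807.3 kN.
Governing: min(2237.7, 1409.4, 807.3) = 807.3 kN → block shear.

807.3 kN (block shear governs)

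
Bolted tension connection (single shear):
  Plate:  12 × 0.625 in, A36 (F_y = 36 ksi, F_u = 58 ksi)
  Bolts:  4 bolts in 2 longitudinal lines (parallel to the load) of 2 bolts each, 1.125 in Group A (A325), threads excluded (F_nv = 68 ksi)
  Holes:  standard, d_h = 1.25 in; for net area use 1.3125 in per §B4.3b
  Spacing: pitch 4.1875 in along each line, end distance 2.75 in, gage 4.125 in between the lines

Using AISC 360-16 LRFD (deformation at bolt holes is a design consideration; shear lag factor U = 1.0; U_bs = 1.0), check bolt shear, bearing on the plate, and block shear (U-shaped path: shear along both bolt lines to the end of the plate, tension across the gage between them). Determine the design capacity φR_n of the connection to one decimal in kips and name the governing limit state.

Bolt shear: A_b = π(1.125)²/4 = 0.99402 in². φR_n = 0.75 × 68 × 0.99402 × 4 × 1 = 202.8 kips.
Bearing (0.625 in plate, F_u = 58 ksi): end bolts L_c = 2.75 − 1.25/2 = 2.125, R_n = min(1.2×2.125×0.625×58, 2.4×1.125×0.625×58) = 92.438 kips/bolt; interior L_c = 4.1875 − 1.25 = 2.9375, R_n = 97.875 kips/bolt. φR_n = 0.75 × (2×92.438 + 2×97.875) = 285.5 kips.
Block shear: shear path 2×[2.75+1×4.1875] = 2×6.9375 in, A_gv = 8.6719, A_nv = 2×(6.9375 − 1.5×1.3125)×0.625 = 6.2109 in²; tension across gage: (4.125 − 1×1.3125)×0.625 = 1.7578 in². R_n = min(0.6×58×6.2109, 0.6×36×8.6719) + 1.0×58×1.7578 = min(216.14, 187.31) + 101.95 = 289.26 kips. φR_n = 0.75 × 289.26 = 216.9 kips.
Governing: min(202.8, 285.5, 216.9) = 202.8 kips → bolt shear.

202.8 kips (bolt shear governs)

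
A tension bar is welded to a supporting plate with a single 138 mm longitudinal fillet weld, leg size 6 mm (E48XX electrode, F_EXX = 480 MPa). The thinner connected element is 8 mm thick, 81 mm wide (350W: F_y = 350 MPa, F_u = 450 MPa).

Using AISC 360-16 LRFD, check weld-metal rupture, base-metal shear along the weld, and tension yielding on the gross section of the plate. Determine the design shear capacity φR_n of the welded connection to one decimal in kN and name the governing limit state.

126.4 kN (weld metal governs)

Weld metal: throat = 0.707×6 = 4.242 mm, L = 138 mm. φR_n = 0.75 × 0.6 × 480 × 4.242 × 138 = 126.4 kN.
Base metal shear (8 mm plate): yield φR_n = 1.0×0.6×350×8×138 = 231.8 kN; rupture φR_n = 0.75×0.6×450×8×138 = 223.6 kN; take 223.6 kN (rupture).
Tension yield (gross): A_g = 81×8 = 648 mm². φR_n = 0.90 × 350 × 648 = 204.1 kN.
Governing: min(126.4, 223.6, 204.1) = 126.4 kN → weld metal.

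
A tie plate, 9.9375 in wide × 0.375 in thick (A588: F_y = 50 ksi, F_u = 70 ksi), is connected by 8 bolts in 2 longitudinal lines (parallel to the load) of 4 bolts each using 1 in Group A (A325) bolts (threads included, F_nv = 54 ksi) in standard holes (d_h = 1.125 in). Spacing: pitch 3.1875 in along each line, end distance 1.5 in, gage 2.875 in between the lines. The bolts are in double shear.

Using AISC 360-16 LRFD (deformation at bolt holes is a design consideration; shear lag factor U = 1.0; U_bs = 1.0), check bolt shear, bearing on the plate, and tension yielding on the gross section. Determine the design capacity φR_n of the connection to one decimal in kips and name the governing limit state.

167.7 kips (gross-section yield governs)

Bolt shear: A_b = π(1)²/4 = 0.7854 in². φR_n = 0.75 × 54 × 0.7854 × 8 × 2 = 508.9 kips.
Bearing (0.375 in plate, F_u = 70 ksi): end bolts L_c = 1.5 − 1.125/2 = 0.9375, R_n = min(1.2×0.9375×0.375×70, 2.4×1×0.375×70) = 29.531 kips/bolt; interior L_c = 3.1875 − 1.125 = 2.0625, R_n = 63 kips/bolt. φR_n = 0.75 × (2×29.531 + 6×63) = 327.8 kips.
Tension yield (gross): A_g = 9.9375×0.375 = 3.7266 in². φR_n = 0.90 × 50 × 3.7266 = 167.7 kips.
Governing: min(508.9, 327.8, 167.7) = 167.7 kips → gross-section yield.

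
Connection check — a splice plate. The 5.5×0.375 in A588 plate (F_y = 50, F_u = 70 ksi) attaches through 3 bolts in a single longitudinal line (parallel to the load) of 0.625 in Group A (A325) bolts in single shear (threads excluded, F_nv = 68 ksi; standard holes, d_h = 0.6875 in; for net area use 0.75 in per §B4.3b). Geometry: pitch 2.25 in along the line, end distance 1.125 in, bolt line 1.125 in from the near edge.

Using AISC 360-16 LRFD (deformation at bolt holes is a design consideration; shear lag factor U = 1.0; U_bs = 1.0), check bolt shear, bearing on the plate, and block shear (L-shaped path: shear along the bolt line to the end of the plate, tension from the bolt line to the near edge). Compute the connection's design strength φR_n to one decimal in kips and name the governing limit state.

Bolt shear: A_b = π(0.625)²/4 = 0.3068 in². φR_n = 0.75 × 68 × 0.3068 × 3 × 1 = 46.9 kips.
Bearing (0.375 in plate, F_u = 70 ksi): end bolts L_c = 1.125 − 0.6875/2 = 0.78125, R_n = min(1.2×0.78125×0.375×70, 2.4×0.625×0.375×70) = 24.609 kips/bolt; interior L_c = 2.25 − 0.6875 = 1.5625, R_n = 39.375 kips/bolt. φR_n = 0.75 × (1×24.609 + 2×39.375) = 77.5 kips.
Block shear: shear path 1×[1.125+2×2.25] = 1×5.625 in, A_gv = 2.1094, A_nv = 1×(5.625 − 2.5×0.75)×0.375 = 1.4063 in²; tension to near edge: (1.125 − 0.5×0.75)×0.375 = 0.28125 in². R_n = min(0.6×70×1.4063, 0.6×50×2.1094) + 1.0×70×0.28125 = min(59.065, 63.282) + 19.688 = 78.753 kips. φR_n = 0.75 × 78.753 = 59.1 kips.
Governing: min(46.9, 77.5, 59.1) = 46.9 kips → bolt shear.

46.9 kips (bolt shear governs)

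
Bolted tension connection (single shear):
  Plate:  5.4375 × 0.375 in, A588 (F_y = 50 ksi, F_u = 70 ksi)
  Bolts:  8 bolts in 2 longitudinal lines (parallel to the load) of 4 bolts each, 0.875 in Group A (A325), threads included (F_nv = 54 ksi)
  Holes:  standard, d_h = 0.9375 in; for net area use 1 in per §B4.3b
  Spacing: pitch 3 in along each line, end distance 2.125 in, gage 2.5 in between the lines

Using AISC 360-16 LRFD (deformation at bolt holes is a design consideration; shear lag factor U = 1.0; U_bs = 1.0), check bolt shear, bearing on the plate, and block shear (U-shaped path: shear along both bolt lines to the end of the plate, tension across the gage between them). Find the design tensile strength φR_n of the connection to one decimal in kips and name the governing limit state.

194.8 kips (bolt shear governs)

Bolt shear: A_b = π(0.875)²/4 = 0.60132 in². φR_n = 0.75 × 54 × 0.60132 × 8 × 1 = 194.8 kips.
Bearing (0.375 in plate, F_u = 70 ksi): end bolts L_c = 2.125 − 0.9375/2 = 1.65625, R_n = min(1.2×1.65625×0.375×70, 2.4×0.875×0.375×70) = 52.172 kips/bolt; interior L_c = 3 − 0.9375 = 2.0625, R_n = 55.125 kips/bolt. φR_n = 0.75 × (2×52.172 + 6×55.125) = 326.3 kips.
Block shear: shear path 2×[2.125+3×3] = 2×11.125 in, A_gv = 8.3438, A_nv = 2×(11.125 − 3.5×1)×0.375 = 5.7188 in²; tension across gage: (2.5 − 1×1)×0.375 = 0.5625 in². R_n = min(0.6×70×5.7188, 0.6×50×8.3438) + 1.0×70×0.5625 = min(240.19, 250.31) + 39.375 = 279.57 kips. φR_n = 0.75 × 279.57 = 209.7 kips.
Governing: min(194.8, 326.3, 209.7) = 194.8 kips → bolt shear.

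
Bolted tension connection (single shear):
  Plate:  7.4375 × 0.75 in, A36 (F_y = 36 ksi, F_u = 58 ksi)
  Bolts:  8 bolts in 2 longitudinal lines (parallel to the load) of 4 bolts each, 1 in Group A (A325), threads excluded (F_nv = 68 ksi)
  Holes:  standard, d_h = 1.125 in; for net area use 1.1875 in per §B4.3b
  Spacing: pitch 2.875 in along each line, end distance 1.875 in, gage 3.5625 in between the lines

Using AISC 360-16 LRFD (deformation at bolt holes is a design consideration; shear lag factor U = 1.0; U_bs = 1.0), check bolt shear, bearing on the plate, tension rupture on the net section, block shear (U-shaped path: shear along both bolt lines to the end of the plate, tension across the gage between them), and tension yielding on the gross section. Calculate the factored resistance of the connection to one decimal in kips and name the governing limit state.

165.2 kips (net-section rupture governs)

Bolt shear: A_b = π(1)²/4 = 0.7854 in². φR_n = 0.75 × 68 × 0.7854 × 8 × 1 = 320.4 kips.
Bearing (0.75 in plate, F_u = 58 ksi): end bolts L_c = 1.875 − 1.125/2 = 1.3125, R_n = min(1.2×1.3125×0.75×58, 2.4×1×0.75×58) = 68.513 kips/bolt; interior L_c = 2.875 − 1.125 = 1.75, R_n = 91.35 kips/bolt. φR_n = 0.75 × (2×68.513 + 6×91.35) = 513.8 kips.
Tension rupture (net): A_n = (7.4375 − 2×1.1875)×0.75 = 3.7969 in² (U = 1.0, A_e = A_n). φR_n = 0.75 × 58 × 3.7969 = 165.2 kips.
Block shear: shear path 2×[1.875+3×2.875] = 2×10.5 in, A_gv = 15.75, A_nv = 2×(10.5 − 3.5×1.1875)×0.75 = 9.5156 in²; tension across gage: (3.5625 − 1×1.1875)×0.75 = 1.7813 in². R_n = min(0.6×58×9.5156, 0.6×36×15.75) + 1.0×58×1.7813 = min(331.14, 340.2) + 103.32 = 434.46 kips. φR_n = 0.75 × 434.46 = 325.8 kips.
Tension yield (gross): A_g = 7.4375×0.75 = 5.5781 in². φR_n = 0.90 × 36 × 5.5781 = 180.7 kips.
Governing: min(320.4, 513.8, 165.2, 325.8, 180.7) = 165.2 kips → net-section rupture.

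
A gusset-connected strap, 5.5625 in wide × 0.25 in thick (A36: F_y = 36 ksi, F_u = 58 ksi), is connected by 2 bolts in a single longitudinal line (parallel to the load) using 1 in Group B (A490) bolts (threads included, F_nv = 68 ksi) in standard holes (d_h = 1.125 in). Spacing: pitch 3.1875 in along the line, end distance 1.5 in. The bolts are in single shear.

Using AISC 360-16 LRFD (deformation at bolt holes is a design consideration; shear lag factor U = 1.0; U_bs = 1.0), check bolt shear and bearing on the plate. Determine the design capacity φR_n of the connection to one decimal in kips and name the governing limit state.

38.3 kips (bearing governs)

Bolt shear: A_b = π(1)²/4 = 0.7854 in². φR_n = 0.75 × 68 × 0.7854 × 2 × 1 = 80.1 kips.
Bearing (0.25 in plate, F_u = 58 ksi): end bolts L_c = 1.5 − 1.125/2 = 0.9375, R_n = min(1.2×0.9375×0.25×58, 2.4×1×0.25×58) = 16.313 kips/bolt; interior L_c = 3.1875 − 1.125 = 2.0625, R_n = 34.8 kips/bolt. φR_n = 0.75 × (1×16.313 + 1×34.8) = 38.3 kips.
Governing: min(80.1, 38.3) = 38.3 kips → bearing.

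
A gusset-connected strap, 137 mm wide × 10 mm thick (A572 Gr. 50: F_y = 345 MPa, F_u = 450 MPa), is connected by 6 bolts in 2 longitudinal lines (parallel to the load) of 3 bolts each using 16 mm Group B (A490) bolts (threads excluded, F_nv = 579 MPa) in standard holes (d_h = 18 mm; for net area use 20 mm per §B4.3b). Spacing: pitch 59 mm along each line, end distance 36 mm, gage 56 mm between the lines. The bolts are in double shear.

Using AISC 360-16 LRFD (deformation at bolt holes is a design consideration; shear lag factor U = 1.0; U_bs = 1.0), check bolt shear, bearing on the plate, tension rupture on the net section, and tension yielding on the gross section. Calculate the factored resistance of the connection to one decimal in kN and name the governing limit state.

327.4 kN (net-section rupture governs)

Bolt shear: A_b = π(16)²/4 = 201.06 mm². φR_n = 0.75 × 579 × 201.06 × 6 × 2 = 1047.7 kN.
Bearing (10 mm plate, F_u = 450 MPa): end bolts L_c = 36 − 18/2 = 27, R_n = min(1.2×27×10×450, 2.4×16×10×450) = 145.8 kN/bolt; interior L_c = 59 − 18 = 41, R_n = 172.8 kN/bolt. φR_n = 0.75 × (2×145.8 + 4×172.8) = 737.1 kN.
Tension rupture (net): A_n = (137 − 2×20)×10 = 970 mm² (U = 1.0, A_e = A_n). φR_n = 0.75 × 450 × 970 = 327.4 kN.
Tension yield (gross): A_g = 137×10 = 1370 mm². φR_n = 0.90 × 345 × 1370 = 425.4 kN.
Governing: min(1047.7, 737.1, 327.4, 425.4) = 327.4 kN → net-section rupture.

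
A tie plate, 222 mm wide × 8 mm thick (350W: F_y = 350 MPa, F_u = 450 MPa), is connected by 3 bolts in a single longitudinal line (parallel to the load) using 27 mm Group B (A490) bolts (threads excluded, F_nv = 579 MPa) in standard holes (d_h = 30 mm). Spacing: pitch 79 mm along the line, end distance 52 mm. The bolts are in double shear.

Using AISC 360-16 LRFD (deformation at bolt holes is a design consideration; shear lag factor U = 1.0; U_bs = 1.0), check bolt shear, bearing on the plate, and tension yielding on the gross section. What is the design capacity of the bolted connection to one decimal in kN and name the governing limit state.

437.4 kN (bearing governs)

Bolt shear: A_b = π(27)²/4 = 572.56 mm². φR_n = 0.75 × 579 × 572.56 × 3 × 2 = 1491.8 kN.
Bearing (8 mm plate, F_u = 450 MPa): end bolts L_c = 52 − 30/2 = 37, R_n = min(1.2×37×8×450, 2.4×27×8×450) = 159.84 kN/bolt; interior L_c = 79 − 30 = 49, R_n = 211.68 kN/bolt. φR_n = 0.75 × (1×159.84 + 2×211.68) = 437.4 kN.
Tension yield (gross): A_g = 222×8 = 1776 mm². φR_n = 0.90 × 350 × 1776 = 559.4 kN.
Governing: min(1491.8, 437.4, 559.4) = 437.4 kN → bearing.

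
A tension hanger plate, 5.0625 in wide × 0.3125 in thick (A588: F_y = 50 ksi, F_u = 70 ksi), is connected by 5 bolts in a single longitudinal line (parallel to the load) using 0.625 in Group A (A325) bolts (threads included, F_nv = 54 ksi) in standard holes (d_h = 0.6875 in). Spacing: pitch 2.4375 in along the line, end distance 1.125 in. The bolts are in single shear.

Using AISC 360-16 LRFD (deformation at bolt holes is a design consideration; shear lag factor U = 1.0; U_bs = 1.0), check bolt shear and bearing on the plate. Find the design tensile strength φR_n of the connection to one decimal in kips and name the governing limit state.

Bolt shear: A_b = π(0.625)²/4 = 0.3068 in². φR_n = 0.75 × 54 × 0.3068 × 5 × 1 = 62.1 kips.
Bearing (0.3125 in plate, F_u = 70 ksi): end bolts L_c = 1.125 − 0.6875/2 = 0.78125, R_n = min(1.2×0.78125×0.3125×70, 2.4×0.625×0.3125×70) = 20.508 kips/bolt; interior L_c = 2.4375 − 0.6875 = 1.75, R_n = 32.813 kips/bolt. φR_n = 0.75 × (1×20.508 + 4×32.813) = 113.8 kips.
Governing: min(62.1, 113.8) = 62.1 kips → bolt shear.

62.1 kips (bolt shear governs)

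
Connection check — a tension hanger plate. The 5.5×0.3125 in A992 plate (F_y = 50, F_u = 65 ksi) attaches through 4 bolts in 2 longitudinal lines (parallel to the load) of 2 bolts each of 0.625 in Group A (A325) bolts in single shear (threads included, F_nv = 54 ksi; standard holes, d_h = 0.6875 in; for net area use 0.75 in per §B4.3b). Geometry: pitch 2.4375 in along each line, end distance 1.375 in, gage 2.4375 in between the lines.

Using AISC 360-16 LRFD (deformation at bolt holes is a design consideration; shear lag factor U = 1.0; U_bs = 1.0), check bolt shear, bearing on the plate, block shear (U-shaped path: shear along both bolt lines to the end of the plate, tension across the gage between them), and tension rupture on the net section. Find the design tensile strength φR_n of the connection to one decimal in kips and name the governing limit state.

49.7 kips (bolt shear governs)

Bolt shear: A_b = π(0.625)²/4 = 0.3068 in². φR_n = 0.75 × 54 × 0.3068 × 4 × 1 = 49.7 kips.
Bearing (0.3125 in plate, F_u = 65 ksi): end bolts L_c = 1.375 − 0.6875/2 = 1.03125, R_n = min(1.2×1.03125×0.3125×65, 2.4×0.625×0.3125×65) = 25.137 kips/bolt; interior L_c = 2.4375 − 0.6875 = 1.75, R_n = 30.469 kips/bolt. φR_n = 0.75 × (2×25.137 + 2×30.469) = 83.4 kips.
Block shear: shear path 2×[1.375+1×2.4375] = 2×3.8125 in, A_gv = 2.3828, A_nv = 2×(3.8125 − 1.5×0.75)×0.3125 = 1.6797 in²; tension across gage: (2.4375 − 1×0.75)×0.3125 = 0.52734 in². R_n = min(0.6×65×1.6797, 0.6×50×2.3828) + 1.0×65×0.52734 = min(65.508, 71.484) + 34.277 = 99.785 kips. φR_n = 0.75 × 99.785 = 74.8 kips.
Tension rupture (net): A_n = (5.5 − 2×0.75)×0.3125 = 1.25 in² (U = 1.0, A_e = A_n). φR_n = 0.75 × 65 × 1.25 = 60.9 kips.
Governing: min(49.7, 83.4, 74.8, 60.9) = 49.7 kips → bolt shear.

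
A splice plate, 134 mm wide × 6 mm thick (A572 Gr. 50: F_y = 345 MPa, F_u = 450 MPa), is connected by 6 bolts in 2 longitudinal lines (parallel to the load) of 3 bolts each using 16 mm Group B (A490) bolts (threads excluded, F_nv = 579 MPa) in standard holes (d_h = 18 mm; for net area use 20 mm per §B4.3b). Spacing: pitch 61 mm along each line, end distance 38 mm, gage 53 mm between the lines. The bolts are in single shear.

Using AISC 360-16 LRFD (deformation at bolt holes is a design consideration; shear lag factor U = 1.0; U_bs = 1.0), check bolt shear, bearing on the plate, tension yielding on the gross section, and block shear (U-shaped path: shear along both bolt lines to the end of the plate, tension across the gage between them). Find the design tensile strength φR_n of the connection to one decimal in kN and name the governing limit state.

249.6 kN (gross-section yield governs)

Bolt shear: A_b = π(16)²/4 = 201.06 mm². φR_n = 0.75 × 579 × 201.06 × 6 × 1 = 523.9 kN.
Bearing (6 mm plate, F_u = 450 MPa): end bolts L_c = 38 − 18/2 = 29, R_n = min(1.2×29×6×450, 2.4×16×6×450) = 93.96 kN/bolt; interior L_c = 61 − 18 = 43, R_n = 103.68 kN/bolt. φR_n = 0.75 × (2×93.96 + 4×103.68) = 452.0 kN.
Tension yield (gross): A_g = 134×6 = 804 mm². φR_n = 0.90 × 345 × 804 = 249.6 kN.
Block shear: shear path 2×[38+2×61] = 2×160 mm, A_gv = 1920, A_nv = 2×(160 − 2.5×20)×6 = 1320 mm²; tension across gage: (53 − 1×20)×6 = 198 mm². R_n = min(0.6×450×1320, 0.6×345×1920) + 1.0×450×198 = min(356.4, 397.44) + 89.1 = 445.5 kN. φR_n = 0.75 × 445.5 = 334.1 kN.
Governing: min(523.9, 452.0, 249.6, 334.1) = 249.6 kN → gross-section yield.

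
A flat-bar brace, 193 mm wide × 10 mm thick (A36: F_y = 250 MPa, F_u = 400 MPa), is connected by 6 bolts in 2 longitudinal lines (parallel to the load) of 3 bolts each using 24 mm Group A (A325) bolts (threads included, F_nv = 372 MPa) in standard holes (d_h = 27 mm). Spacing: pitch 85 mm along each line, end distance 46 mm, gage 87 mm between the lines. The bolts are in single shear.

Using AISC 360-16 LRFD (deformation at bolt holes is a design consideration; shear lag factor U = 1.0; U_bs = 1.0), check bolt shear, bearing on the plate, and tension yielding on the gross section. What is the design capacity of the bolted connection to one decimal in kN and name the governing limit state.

Bolt shear: A_b = π(24)²/4 = 452.39 mm². φR_n = 0.75 × 372 × 452.39 × 6 × 1 = 757.3 kN.
Bearing (10 mm plate, F_u = 400 MPa): end bolts L_c = 46 − 27/2 = 32.5, R_n = min(1.2×32.5×10×400, 2.4×24×10×400) = 156 kN/bolt; interior L_c = 85 − 27 = 58, R_n = 230.4 kN/bolt. φR_n = 0.75 × (2×156 + 4×230.4) = 925.2 kN.
Tension yield (gross): A_g = 193×10 = 1930 mm². φR_n = 0.90 × 250 × 1930 = 434.3 kN.
Governing: min(757.3, 925.2, 434.3) = 434.3 kN → gross-section yield.

434.3 kN (gross-section yield governs)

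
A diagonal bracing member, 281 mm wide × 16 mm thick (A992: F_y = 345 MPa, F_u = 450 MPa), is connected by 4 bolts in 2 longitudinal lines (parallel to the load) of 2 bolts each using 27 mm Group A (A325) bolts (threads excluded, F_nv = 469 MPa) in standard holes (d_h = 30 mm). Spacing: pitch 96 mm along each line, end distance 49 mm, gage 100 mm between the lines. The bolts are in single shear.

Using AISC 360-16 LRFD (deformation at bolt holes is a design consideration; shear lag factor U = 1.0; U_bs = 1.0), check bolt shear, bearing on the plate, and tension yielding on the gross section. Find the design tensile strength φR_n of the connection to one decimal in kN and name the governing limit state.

Bolt shear: A_b = π(27)²/4 = 572.56 mm². φR_n = 0.75 × 469 × 572.56 × 4 × 1 = 805.6 kN.
Bearing (16 mm plate, F_u = 450 MPa): end bolts L_c = 49 − 30/2 = 34, R_n = min(1.2×34×16×450, 2.4×27×16×450) = 293.76 kN/bolt; interior L_c = 96 − 30 = 66, R_n = 466.56 kN/bolt. φR_n = 0.75 × (2×293.76 + 2×466.56) = 1140.5 kN.
Tension yield (gross): A_g = 281×16 = 4496 mm². φR_n = 0.90 × 345 × 4496 = 1396.0 kN.
Governing: min(805.6, 1140.5, 1396.0) = 805.6 kN → bolt shear.

805.6 kN (bolt shear governs)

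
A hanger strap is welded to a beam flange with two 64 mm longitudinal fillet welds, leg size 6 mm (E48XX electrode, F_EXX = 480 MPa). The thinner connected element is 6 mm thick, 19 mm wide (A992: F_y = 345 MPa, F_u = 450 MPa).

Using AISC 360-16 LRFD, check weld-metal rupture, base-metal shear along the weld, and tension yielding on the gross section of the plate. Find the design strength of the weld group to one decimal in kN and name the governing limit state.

35.4 kN (gross-section yield governs)

Weld metal: throat = 0.707×6 = 4.242 mm, L = 2×64 = 128 mm. φR_n = 0.75 × 0.6 × 480 × 4.242 × 128 = 117.3 kN.
Base metal shear (6 mm plate): yield φR_n = 1.0×0.6×345×6×128 = 159.0 kN; rupture φR_n = 0.75×0.6×450×6×128 = 155.5 kN; take 155.5 kN (rupture).
Tension yield (gross): A_g = 19×6 = 114 mm². φR_n = 0.90 × 345 × 114 = 35.4 kN.
Governing: min(117.3, 155.5, 35.4) = 35.4 kN → gross-section yield.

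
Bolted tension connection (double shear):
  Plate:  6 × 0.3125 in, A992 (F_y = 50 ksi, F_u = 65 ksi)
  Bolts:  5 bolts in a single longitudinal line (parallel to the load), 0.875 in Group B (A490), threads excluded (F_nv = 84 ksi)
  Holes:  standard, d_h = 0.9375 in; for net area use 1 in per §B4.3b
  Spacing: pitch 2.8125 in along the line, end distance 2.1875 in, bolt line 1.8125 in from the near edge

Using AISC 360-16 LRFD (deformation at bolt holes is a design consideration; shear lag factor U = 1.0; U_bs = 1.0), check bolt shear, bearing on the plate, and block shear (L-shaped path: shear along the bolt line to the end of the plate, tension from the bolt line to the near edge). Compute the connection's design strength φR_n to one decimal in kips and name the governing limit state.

Bolt shear: A_b = π(0.875)²/4 = 0.60132 in². φR_n = 0.75 × 84 × 0.60132 × 5 × 2 = 378.8 kips.
Bearing (0.3125 in plate, F_u = 65 ksi): end bolts L_c = 2.1875 − 0.9375/2 = 1.71875, R_n = min(1.2×1.71875×0.3125×65, 2.4×0.875×0.3125×65) = 41.895 kips/bolt; interior L_c = 2.8125 − 0.9375 = 1.875, R_n = 42.656 kips/bolt. φR_n = 0.75 × (1×41.895 + 4×42.656) = 159.4 kips.
Block shear: shear path 1×[2.1875+4×2.8125] = 1×13.4375 in, A_gv = 4.1992, A_nv = 1×(13.4375 − 4.5×1)×0.3125 = 2.793 in²; tension to near edge: (1.8125 − 0.5×1)×0.3125 = 0.41016 in². R_n = min(0.6×65×2.793, 0.6×50×4.1992) + 1.0×65×0.41016 = min(108.93, 125.98) + 26.66 = 135.59 kips. φR_n = 0.75 × 135.59 = 101.7 kips.
Governing: min(378.8, 159.4, 101.7) = 101.7 kips → block shear.

101.7 kips (block shear governs)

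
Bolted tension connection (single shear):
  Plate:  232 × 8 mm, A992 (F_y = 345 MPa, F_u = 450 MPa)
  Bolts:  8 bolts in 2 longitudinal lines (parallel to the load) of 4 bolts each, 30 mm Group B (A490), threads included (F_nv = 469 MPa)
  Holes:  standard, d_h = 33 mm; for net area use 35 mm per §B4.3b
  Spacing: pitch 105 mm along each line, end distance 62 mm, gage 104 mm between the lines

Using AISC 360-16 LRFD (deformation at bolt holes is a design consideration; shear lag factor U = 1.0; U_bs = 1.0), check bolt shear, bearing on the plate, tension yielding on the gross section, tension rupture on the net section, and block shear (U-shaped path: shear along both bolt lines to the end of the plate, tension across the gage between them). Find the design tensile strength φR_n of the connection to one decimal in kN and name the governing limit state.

437.4 kN (net-section rupture governs)

Bolt shear: A_b = π(30)²/4 = 706.86 mm². φR_n = 0.75 × 469 × 706.86 × 8 × 1 = 1989.1 kN.
Bearing (8 mm plate, F_u = 450 MPa): end bolts L_c = 62 − 33/2 = 45.5, R_n = min(1.2×45.5×8×450, 2.4×30×8×450) = 196.56 kN/bolt; interior L_c = 105 − 33 = 72, R_n = 259.2 kN/bolt. φR_n = 0.75 × (2×196.56 + 6×259.2) = 1461.2 kN.
Tension yield (gross): A_g = 232×8 = 1856 mm². φR_n = 0.90 × 345 × 1856 = 576.3 kN.
Tension rupture (net): A_n = (232 − 2×35)×8 = 1296 mm² (U = 1.0, A_e = A_n). φR_n = 0.75 × 450 × 1296 = 437.4 kN.
Block shear: shear path 2×[62+3×105] = 2×377 mm, A_gv = 6032, A_nv = 2×(377 − 3.5×35)×8 = 4072 mm²; tension across gage: (104 − 1×35)×8 = 552 mm². R_n = min(0.6×450×4072, 0.6×345×6032) + 1.0×450×552 = min(1099.4, 1248.6) + 248.4 = 1347.8 kN. φR_n = 0.75 × 1347.8 = 1010.9 kN.
Governing: min(1989.1, 1461.2, 576.3, 437.4, 1010.9) = 437.4 kN → net-section rupture.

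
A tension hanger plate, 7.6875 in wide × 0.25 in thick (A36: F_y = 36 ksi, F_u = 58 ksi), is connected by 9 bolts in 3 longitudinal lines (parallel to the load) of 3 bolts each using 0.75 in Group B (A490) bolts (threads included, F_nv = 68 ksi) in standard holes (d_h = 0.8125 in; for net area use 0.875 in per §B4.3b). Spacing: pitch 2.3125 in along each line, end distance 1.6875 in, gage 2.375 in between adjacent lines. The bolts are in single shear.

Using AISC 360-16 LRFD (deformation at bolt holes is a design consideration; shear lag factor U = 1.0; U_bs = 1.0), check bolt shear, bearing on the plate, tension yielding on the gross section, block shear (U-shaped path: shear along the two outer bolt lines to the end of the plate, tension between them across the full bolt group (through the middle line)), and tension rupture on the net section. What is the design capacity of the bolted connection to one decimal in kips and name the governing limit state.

Bolt shear: A_b = π(0.75)²/4 = 0.44179 in². φR_n = 0.75 × 68 × 0.44179 × 9 × 1 = 202.8 kips.
Bearing (0.25 in plate, F_u = 58 ksi): end bolts L_c = 1.6875 − 0.8125/2 = 1.28125, R_n = min(1.2×1.28125×0.25×58, 2.4×0.75×0.25×58) = 22.294 kips/bolt; interior L_c = 2.3125 − 0.8125 = 1.5, R_n = 26.1 kips/bolt. φR_n = 0.75 × (3×22.294 + 6×26.1) = 167.6 kips.
Tension yield (gross): A_g = 7.6875×0.25 = 1.9219 in². φR_n = 0.90 × 36 × 1.9219 = 62.3 kips.
Block shear: shear path 2×[1.6875+2×2.3125] = 2×6.3125 in, A_gv = 3.1563, A_nv = 2×(6.3125 − 2.5×0.875)×0.25 = 2.0625 in²; tension across gage: (4.75 − 2×0.875)×0.25 = 0.75 in². R_n = min(0.6×58×2.0625, 0.6×36×3.1563) + 1.0×58×0.75 = min(71.775, 68.176) + 43.5 = 111.68 kips. φR_n = 0.75 × 111.68 = 83.8 kips.
Tension rupture (net): A_n = (7.6875 − 3×0.875)×0.25 = 1.2656 in² (U = 1.0, A_e = A_n). φR_n = 0.75 × 58 × 1.2656 = 55.1 kips.
Governing: min(202.8, 167.6, 62.3, 83.8, 55.1) = 55.1 kips → net-section rupture.

55.1 kips (net-section rupture governs)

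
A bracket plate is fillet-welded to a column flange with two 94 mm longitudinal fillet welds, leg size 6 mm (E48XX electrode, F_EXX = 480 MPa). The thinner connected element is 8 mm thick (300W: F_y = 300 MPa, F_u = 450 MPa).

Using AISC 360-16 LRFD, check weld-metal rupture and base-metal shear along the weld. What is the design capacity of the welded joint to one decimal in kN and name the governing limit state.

172.3 kN (weld metal governs)

Weld metal: throat = 0.707×6 = 4.242 mm, L = 2×94 = 188 mm. φR_n = 0.75 × 0.6 × 480 × 4.242 × 188 = 172.3 kN.
Base metal shear (8 mm plate): yield φR_n = 1.0×0.6×300×8×188 = 270.7 kN; rupture φR_n = 0.75×0.6×450×8×188 = 304.6 kN; take 270.7 kN (yield).
Governing: min(172.3, 270.7) = 172.3 kN → weld metal.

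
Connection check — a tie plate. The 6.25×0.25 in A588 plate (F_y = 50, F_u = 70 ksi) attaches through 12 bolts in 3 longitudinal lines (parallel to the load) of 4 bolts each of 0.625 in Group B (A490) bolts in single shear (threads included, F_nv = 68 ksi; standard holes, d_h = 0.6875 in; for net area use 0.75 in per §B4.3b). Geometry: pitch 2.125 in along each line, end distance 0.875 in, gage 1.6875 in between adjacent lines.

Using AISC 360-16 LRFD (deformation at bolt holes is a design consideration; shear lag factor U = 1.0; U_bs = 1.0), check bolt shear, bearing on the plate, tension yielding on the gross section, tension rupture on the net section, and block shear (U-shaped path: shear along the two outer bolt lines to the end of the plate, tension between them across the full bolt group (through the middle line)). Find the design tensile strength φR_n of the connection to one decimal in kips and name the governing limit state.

Bolt shear: A_b = π(0.625)²/4 = 0.3068 in². φR_n = 0.75 × 68 × 0.3068 × 12 × 1 = 187.8 kips.
Bearing (0.25 in plate, F_u = 70 ksi): end bolts L_c = 0.875 − 0.6875/2 = 0.53125, R_n = min(1.2×0.53125×0.25×70, 2.4×0.625×0.25×70) = 11.156 kips/bolt; interior L_c = 2.125 − 0.6875 = 1.4375, R_n = 26.25 kips/bolt. φR_n = 0.75 × (3×11.156 + 9×26.25) = 202.3 kips.
Tension yield (gross): A_g = 6.25×0.25 = 1.5625 in². φR_n = 0.90 × 50 × 1.5625 = 70.3 kips.
Tension rupture (net): A_n = (6.25 − 3×0.75)×0.25 = 1 in² (U = 1.0, A_e = A_n). φR_n = 0.75 × 70 × 1 = 52.5 kips.
Block shear: shear path 2×[0.875+3×2.125] = 2×7.25 in, A_gv = 3.625, A_nv = 2×(7.25 − 3.5×0.75)×0.25 = 2.3125 in²; tension across gage: (3.375 − 2×0.75)×0.25 = 0.46875 in². R_n = min(0.6×70×2.3125, 0.6×50×3.625) + 1.0×70×0.46875 = min(97.125, 108.75) + 32.813 = 129.94 kips. φR_n = 0.75 × 129.94 = 97.5 kips.
Governing: min(187.8, 202.3, 70.3, 52.5, 97.5) = 52.5 kips → net-section rupture.

52.5 kips (net-section rupture governs)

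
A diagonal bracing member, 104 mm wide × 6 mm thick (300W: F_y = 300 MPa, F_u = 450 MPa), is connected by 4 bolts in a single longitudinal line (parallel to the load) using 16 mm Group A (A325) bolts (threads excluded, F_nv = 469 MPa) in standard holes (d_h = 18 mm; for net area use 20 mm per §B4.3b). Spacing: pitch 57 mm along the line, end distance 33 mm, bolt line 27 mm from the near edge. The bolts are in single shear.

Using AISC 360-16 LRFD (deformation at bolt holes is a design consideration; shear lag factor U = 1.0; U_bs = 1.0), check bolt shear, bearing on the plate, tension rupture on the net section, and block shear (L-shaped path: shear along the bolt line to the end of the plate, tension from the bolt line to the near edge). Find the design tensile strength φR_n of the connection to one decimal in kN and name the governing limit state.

170.1 kN (net-section rupture governs)

Bolt shear: A_b = π(16)²/4 = 201.06 mm². φR_n = 0.75 × 469 × 201.06 × 4 × 1 = 282.9 kN.
Bearing (6 mm plate, F_u = 450 MPa): end bolts L_c = 33 − 18/2 = 24, R_n = min(1.2×24×6×450, 2.4×16×6×450) = 77.76 kN/bolt; interior L_c = 57 − 18 = 39, R_n = 103.68 kN/bolt. φR_n = 0.75 × (1×77.76 + 3×103.68) = 291.6 kN.
Tension rupture (net): A_n = (104 − 1×20)×6 = 504 mm² (U = 1.0, A_e = A_n). φR_n = 0.75 × 450 × 504 = 170.1 kN.
Block shear: shear path 1×[33+3×57] = 1×204 mm, A_gv = 1224, A_nv = 1×(204 − 3.5×20)×6 = 804 mm²; tension to near edge: (27 − 0.5×20)×6 = 102 mm². R_n = min(0.6×450×804, 0.6×300×1224) + 1.0×450×102 = min(217.08, 220.32) + 45.9 = 262.98 kN. φR_n = 0.75 × 262.98 = 197.2 kN.
Governing: min(282.9, 291.6, 170.1, 197.2) = 170.1 kN → net-section rupture.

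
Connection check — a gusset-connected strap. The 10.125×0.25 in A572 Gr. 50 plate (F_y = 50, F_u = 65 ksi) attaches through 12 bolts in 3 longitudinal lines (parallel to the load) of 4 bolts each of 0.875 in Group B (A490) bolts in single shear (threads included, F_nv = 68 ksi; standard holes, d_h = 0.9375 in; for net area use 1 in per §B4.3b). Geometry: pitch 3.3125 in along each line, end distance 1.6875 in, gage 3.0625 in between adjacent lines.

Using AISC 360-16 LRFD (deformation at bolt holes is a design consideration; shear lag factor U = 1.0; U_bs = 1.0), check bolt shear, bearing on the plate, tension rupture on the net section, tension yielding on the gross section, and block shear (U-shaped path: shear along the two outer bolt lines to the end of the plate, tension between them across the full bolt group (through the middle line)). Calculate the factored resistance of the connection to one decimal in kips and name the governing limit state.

Bolt shear: A_b = π(0.875)²/4 = 0.60132 in². φR_n = 0.75 × 68 × 0.60132 × 12 × 1 = 368.0 kips.
Bearing (0.25 in plate, F_u = 65 ksi): end bolts L_c = 1.6875 − 0.9375/2 = 1.21875, R_n = min(1.2×1.21875×0.25×65, 2.4×0.875×0.25×65) = 23.766 kips/bolt; interior L_c = 3.3125 − 0.9375 = 2.375, R_n = 34.125 kips/bolt. φR_n = 0.75 × (3×23.766 + 9×34.125) = 283.8 kips.
Tension rupture (net): A_n = (10.125 − 3×1)×0.25 = 1.7813 in² (U = 1.0, A_e = A_n). φR_n = 0.75 × 65 × 1.7813 = 86.8 kips.
Tension yield (gross): A_g = 10.125×0.25 = 2.5313 in². φR_n = 0.90 × 50 × 2.5313 = 113.9 kips.
Block shear: shear path 2×[1.6875+3×3.3125] = 2×11.625 in, A_gv = 5.8125, A_nv = 2×(11.625 − 3.5×1)×0.25 = 4.0625 in²; tension across gage: (6.125 − 2×1)×0.25 = 1.0313 in². R_n = min(0.6×65×4.0625, 0.6×50×5.8125) + 1.0×65×1.0313 = min(158.44, 174.38) + 67.035 = 225.48 kips. φR_n = 0.75 × 225.48 = 169.1 kips.
Governing: min(368.0, 283.8, 86.8, 113.9, 169.1) = 86.8 kips → net-section rupture.

86.8 kips (net-section rupture governs)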